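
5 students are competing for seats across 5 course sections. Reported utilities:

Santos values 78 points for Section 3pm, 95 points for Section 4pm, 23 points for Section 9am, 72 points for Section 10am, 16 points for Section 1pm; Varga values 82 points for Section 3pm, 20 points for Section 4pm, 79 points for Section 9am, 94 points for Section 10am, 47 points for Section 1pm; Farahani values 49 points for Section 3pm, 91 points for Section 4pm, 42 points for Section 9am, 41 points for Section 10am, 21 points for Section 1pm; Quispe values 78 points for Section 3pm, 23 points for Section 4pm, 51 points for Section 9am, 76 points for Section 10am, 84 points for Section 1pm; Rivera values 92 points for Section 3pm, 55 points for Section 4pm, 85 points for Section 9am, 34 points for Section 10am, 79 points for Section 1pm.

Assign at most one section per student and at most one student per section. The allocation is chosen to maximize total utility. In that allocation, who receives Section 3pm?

Optimal: Santos→Section 3pm (78 points), Varga→Section 10am (94 points), Farahani→Section 4pm (91 points), Quispe→Section 1pm (84 points), Rivera→Section 9am (85 points) — total 78+94+91+84+85 = 432 points.
Column-greedy (each section in turn goes to its best remaining student) gives 363 points, worse by 69.
Next-best assignment: Santos→Section 10am, Varga→Section 9am, Farahani→Section 4pm, Quispe→Section 1pm, Rivera→Section 3pm = 418 points.
Swapping Santos↔Varga (Santos→Section 10am 72 points, Varga→Section 3pm 82 points) loses 18.
Santos's own top section is Section 4pm (95 points), but forcing Santos→Section 4pm and reassigning the rest optimally gives only 407 points — worse by 25.

Santos receives Section 3pm.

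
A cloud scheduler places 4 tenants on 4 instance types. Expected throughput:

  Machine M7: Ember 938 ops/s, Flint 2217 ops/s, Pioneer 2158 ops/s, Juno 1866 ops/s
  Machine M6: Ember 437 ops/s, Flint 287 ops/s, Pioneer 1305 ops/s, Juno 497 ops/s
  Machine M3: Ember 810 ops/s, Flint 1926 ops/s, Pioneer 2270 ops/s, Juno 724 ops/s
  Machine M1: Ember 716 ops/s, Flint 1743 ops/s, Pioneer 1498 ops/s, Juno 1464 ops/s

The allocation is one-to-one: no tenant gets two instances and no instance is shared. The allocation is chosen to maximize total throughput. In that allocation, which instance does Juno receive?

Optimal: Ember→Machine M6 (437 ops/s), Flint→Machine M7 (2217 ops/s), Pioneer→Machine M3 (2270 ops/s), Juno→Machine M1 (1464 ops/s) — total 437+2217+2270+1464 = 6388 ops/s.
Column-greedy (each instance in turn goes to its best remaining tenant) gives 5796 ops/s, worse by 592.
Juno's own top instance is Machine M7 (1866 ops/s), but forcing Juno→Machine M7 and reassigning the rest optimally gives only 6316 ops/s — worse by 72.

Juno receives Machine M1.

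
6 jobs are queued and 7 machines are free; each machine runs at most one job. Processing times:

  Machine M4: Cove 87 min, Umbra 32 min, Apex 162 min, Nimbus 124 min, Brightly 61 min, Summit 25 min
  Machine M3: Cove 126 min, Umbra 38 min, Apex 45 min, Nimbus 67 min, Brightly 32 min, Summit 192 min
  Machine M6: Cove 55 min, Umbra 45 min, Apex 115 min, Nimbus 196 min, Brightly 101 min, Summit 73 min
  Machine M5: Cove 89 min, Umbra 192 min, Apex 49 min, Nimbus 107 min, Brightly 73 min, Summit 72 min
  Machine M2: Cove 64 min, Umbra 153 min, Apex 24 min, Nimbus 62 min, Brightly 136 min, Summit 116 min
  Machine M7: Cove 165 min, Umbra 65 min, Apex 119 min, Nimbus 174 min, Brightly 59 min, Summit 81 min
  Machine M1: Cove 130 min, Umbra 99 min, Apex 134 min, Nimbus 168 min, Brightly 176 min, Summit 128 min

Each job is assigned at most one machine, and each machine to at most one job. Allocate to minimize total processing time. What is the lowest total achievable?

Optimal: Cove→Machine M6 (55 min), Umbra→Machine M3 (38 min), Apex→Machine M5 (49 min), Nimbus→Machine M2 (62 min), Brightly→Machine M7 (59 min), Summit→Machine M4 (25 min) — total 55+38+49+62+59+25 = 288 min.
Column-greedy (each machine in turn goes to its cheapest remaining job) gives 378 min, worse by 90.
No other one-to-one assignment undercuts 288 min.

Min total: 288 min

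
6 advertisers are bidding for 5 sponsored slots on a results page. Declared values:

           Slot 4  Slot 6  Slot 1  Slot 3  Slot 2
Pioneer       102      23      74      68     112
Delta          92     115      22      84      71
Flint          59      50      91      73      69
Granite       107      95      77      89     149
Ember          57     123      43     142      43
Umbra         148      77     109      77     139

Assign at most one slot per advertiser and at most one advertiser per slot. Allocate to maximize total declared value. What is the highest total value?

This is a one-to-one assignment (maximum-weight bipartite matching).
Optimal: Umbra→Slot 4 ($148), Delta→Slot 6 ($115), Flint→Slot 1 ($91), Ember→Slot 3 ($142), Granite→Slot 2 ($149) — total 148+115+91+142+149 = $645.
Column-greedy (each slot in turn goes to its best remaining advertiser) gives $563, worse by 82.
Every other assignment is strictly worse.

Maximum total: $645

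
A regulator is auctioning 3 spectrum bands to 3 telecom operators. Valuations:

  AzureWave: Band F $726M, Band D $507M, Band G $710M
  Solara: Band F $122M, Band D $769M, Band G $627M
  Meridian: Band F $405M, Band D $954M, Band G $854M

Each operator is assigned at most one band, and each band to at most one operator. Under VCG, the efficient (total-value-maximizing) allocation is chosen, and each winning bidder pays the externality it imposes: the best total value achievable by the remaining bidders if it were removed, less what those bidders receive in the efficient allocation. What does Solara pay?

Solara pays $100M.

Efficient allocation: AzureWave→Band F ($726M), Solara→Band D ($769M), Meridian→Band G ($854M); total welfare W = $2349M.
Solara receives Band D at value $769M, so the others get W − 769 = $1580M.
Without Solara: best allocation of the remaining 2 bidders over all 3 bands is AzureWave→Band F ($726M), Meridian→Band D ($954M), total $1680M.
VCG payment = (others' best without Solara) − (others' welfare with Solara) = 1680 − 1580 = $100M.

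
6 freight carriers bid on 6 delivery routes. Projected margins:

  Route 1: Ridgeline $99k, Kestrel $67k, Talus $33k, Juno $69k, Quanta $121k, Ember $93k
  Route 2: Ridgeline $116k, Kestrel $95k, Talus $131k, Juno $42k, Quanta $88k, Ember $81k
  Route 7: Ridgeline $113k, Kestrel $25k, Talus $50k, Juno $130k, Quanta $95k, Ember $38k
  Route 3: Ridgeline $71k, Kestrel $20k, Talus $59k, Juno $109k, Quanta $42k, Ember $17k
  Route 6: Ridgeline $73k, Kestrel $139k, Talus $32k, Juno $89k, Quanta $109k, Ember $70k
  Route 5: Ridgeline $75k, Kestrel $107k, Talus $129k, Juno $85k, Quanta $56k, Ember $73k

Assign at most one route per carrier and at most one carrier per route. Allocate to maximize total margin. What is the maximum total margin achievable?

Max total: $692k

Treat this as an assignment problem: match each carrier to one route.
Optimal: Ridgeline→Route 7 ($113k), Kestrel→Route 6 ($139k), Talus→Route 5 ($129k), Juno→Route 3 ($109k), Quanta→Route 1 ($121k), Ember→Route 2 ($81k) — total 113+139+129+109+121+81 = $692k.
Max-entry greedy (repeatedly take the single best remaining cell) gives $613k, worse by 79.
Next-best assignment: Ridgeline→Route 7, Kestrel→Route 6, Talus→Route 2, Juno→Route 3, Quanta→Route 1, Ember→Route 5 = $686k.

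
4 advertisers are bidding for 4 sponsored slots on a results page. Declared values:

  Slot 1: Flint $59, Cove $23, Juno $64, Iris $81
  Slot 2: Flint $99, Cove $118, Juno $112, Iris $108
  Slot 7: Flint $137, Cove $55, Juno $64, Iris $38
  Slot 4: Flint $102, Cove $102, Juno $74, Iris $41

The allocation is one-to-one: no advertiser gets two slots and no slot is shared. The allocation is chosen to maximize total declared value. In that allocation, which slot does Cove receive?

Cove receives Slot 4.

This is the linear assignment problem.
Optimal: Flint→Slot 7 ($137), Cove→Slot 4 ($102), Juno→Slot 2 ($112), Iris→Slot 1 ($81) — total 137+102+112+81 = $432.
Row-greedy (each advertiser in turn takes its best remaining slot) gives $410, worse by 22.
Cove's own top slot is Slot 2 ($118), but forcing Cove→Slot 2 and reassigning the rest optimally gives only $410 — worse by 22.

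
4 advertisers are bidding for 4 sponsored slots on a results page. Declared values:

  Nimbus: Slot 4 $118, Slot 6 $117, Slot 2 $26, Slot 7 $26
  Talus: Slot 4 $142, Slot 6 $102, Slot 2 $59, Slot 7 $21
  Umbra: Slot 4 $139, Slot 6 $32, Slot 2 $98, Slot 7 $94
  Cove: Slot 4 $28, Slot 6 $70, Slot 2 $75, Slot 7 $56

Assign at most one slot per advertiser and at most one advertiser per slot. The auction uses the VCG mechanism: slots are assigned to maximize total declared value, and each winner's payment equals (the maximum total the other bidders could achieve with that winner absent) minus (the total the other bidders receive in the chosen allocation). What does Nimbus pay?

Nimbus pays $5.

Efficient allocation: Nimbus→Slot 6 ($117), Talus→Slot 4 ($142), Umbra→Slot 7 ($94), Cove→Slot 2 ($75); total welfare W = $428.
Nimbus receives Slot 6 at value $117, so the others get W − 117 = $311.
Without Nimbus: best allocation of the remaining 3 bidders over all 4 slots is Talus→Slot 6 ($102), Umbra→Slot 4 ($139), Cove→Slot 2 ($75), total $316.
VCG payment = (others' best without Nimbus) − (others' welfare with Nimbus) = 316 − 311 = $5.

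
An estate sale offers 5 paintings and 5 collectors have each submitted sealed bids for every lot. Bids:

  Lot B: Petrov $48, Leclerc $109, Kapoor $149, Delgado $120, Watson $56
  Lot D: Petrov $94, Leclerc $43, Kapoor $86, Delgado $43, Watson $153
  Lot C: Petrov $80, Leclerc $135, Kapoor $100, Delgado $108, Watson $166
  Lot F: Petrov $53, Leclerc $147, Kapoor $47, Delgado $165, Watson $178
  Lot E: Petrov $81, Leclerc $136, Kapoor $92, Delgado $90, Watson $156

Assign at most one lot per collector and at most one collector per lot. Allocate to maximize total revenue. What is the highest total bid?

Maximum total: $710

Optimal: Petrov→Lot D ($94), Leclerc→Lot E ($136), Kapoor→Lot B ($149), Delgado→Lot F ($165), Watson→Lot C ($166) — total 94+136+149+165+166 = $710.
Max-entry greedy (repeatedly take the single best remaining cell) gives $665, worse by 45.
Next-best assignment: Petrov→Lot D, Leclerc→Lot C, Kapoor→Lot B, Delgado→Lot F, Watson→Lot E = $699.
Swapping Kapoor↔Petrov (Kapoor→Lot D $86, Petrov→Lot B $48) loses 109.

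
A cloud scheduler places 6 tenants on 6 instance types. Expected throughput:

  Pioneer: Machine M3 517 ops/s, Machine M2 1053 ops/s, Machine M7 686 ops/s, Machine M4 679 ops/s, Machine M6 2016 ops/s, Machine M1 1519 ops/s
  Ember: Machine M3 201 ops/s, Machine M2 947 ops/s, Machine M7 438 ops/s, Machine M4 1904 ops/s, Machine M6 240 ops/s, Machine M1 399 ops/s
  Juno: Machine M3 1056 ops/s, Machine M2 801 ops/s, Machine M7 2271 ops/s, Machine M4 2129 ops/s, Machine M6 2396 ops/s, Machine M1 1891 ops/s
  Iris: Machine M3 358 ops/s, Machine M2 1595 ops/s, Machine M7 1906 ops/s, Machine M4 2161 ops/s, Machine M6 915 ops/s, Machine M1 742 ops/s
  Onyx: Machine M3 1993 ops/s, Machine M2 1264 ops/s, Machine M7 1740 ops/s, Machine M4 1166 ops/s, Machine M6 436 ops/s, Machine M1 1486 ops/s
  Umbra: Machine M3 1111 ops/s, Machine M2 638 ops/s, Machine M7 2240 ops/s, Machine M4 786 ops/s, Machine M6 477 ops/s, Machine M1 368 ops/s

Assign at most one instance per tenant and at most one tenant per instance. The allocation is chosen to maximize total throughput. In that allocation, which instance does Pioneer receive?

Pioneer receives Machine M1.

Optimal: Pioneer→Machine M1 (1519 ops/s), Ember→Machine M4 (1904 ops/s), Juno→Machine M6 (2396 ops/s), Iris→Machine M2 (1595 ops/s), Onyx→Machine M3 (1993 ops/s), Umbra→Machine M7 (2240 ops/s) — total 1519+1904+2396+1595+1993+2240 = 11647 ops/s.
Row-greedy (each tenant in turn takes its best remaining instance) gives 10147 ops/s, worse by 1500.
No other one-to-one assignment exceeds 11647 ops/s.
Pioneer's own top instance is Machine M6 (2016 ops/s), but forcing Pioneer→Machine M6 and reassigning the rest optimally gives only 11639 ops/s — worse by 8.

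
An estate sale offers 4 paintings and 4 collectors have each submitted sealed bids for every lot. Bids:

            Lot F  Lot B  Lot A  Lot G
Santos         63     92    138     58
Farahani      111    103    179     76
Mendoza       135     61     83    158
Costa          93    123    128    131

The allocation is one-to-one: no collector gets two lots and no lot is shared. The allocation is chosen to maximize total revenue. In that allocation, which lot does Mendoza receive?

Mendoza receives Lot F.

Optimal: Santos→Lot B ($92), Farahani→Lot A ($179), Mendoza→Lot F ($135), Costa→Lot G ($131) — total 92+179+135+131 = $537.
Max-entry greedy (repeatedly take the single best remaining cell) gives $523, worse by 14.
Next-best assignment: Santos→Lot A, Farahani→Lot F, Mendoza→Lot G, Costa→Lot B = $530.
Swapping Farahani↔Santos (Farahani→Lot B $103, Santos→Lot A $138) loses 30.
No other one-to-one assignment exceeds $537.
Mendoza's own top lot is Lot G ($158), but forcing Mendoza→Lot G and reassigning the rest optimally gives only $530 — worse by 7.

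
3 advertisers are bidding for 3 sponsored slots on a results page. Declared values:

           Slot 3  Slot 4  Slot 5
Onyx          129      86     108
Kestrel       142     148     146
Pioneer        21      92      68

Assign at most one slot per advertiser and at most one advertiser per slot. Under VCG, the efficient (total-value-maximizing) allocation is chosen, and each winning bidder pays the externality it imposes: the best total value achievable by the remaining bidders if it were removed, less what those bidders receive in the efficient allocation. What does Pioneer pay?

Pioneer pays $2.

Efficient allocation: Onyx→Slot 3 ($129), Kestrel→Slot 5 ($146), Pioneer→Slot 4 ($92); total welfare W = $367.
Pioneer receives Slot 4 at value $92, so the others get W − 92 = $275.
Without Pioneer: best allocation of the remaining 2 bidders over all 3 slots is Onyx→Slot 3 ($129), Kestrel→Slot 4 ($148), total $277.
VCG payment = (others' best without Pioneer) − (others' welfare with Pioneer) = 277 − 275 = $2.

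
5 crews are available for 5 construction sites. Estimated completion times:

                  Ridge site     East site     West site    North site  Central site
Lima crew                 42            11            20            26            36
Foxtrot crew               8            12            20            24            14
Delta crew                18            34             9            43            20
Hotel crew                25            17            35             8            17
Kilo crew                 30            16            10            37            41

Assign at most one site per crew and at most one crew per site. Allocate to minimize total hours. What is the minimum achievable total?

Treat this as an assignment problem: match each crew to one site.
Optimal: Lima crew→East site (11 hours), Foxtrot crew→Ridge site (8 hours), Delta crew→Central site (20 hours), Hotel crew→North site (8 hours), Kilo crew→West site (10 hours) — total 11+8+20+8+10 = 57 hours.
Min-entry greedy (repeatedly take the single cheapest remaining cell) gives 77 hours, worse by 20.
Every other assignment is strictly worse.

Minimum total: 57 hours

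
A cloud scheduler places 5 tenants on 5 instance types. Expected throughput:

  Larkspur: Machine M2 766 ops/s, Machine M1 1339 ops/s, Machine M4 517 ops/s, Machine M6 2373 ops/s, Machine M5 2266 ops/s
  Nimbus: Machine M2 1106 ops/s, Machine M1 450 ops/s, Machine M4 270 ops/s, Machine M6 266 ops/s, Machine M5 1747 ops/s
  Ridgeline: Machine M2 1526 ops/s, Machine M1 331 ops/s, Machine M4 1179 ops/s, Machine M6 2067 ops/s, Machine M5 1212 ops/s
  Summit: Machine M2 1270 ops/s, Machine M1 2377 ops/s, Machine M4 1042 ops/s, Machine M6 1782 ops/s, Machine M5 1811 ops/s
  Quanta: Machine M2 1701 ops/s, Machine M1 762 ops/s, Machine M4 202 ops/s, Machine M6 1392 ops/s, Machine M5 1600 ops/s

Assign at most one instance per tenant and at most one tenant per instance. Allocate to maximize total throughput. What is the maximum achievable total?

This is the linear assignment problem.
Optimal: Larkspur→Machine M6 (2373 ops/s), Nimbus→Machine M5 (1747 ops/s), Ridgeline→Machine M4 (1179 ops/s), Summit→Machine M1 (2377 ops/s), Quanta→Machine M2 (1701 ops/s) — total 2373+1747+1179+2377+1701 = 9377 ops/s.
Row-greedy (each tenant in turn takes its best remaining instance) gives 8225 ops/s, worse by 1152.
Next-best assignment: Larkspur→Machine M5, Nimbus→Machine M4, Ridgeline→Machine M6, Summit→Machine M1, Quanta→Machine M2 = 8681 ops/s.

Maximum total: 9377 ops/s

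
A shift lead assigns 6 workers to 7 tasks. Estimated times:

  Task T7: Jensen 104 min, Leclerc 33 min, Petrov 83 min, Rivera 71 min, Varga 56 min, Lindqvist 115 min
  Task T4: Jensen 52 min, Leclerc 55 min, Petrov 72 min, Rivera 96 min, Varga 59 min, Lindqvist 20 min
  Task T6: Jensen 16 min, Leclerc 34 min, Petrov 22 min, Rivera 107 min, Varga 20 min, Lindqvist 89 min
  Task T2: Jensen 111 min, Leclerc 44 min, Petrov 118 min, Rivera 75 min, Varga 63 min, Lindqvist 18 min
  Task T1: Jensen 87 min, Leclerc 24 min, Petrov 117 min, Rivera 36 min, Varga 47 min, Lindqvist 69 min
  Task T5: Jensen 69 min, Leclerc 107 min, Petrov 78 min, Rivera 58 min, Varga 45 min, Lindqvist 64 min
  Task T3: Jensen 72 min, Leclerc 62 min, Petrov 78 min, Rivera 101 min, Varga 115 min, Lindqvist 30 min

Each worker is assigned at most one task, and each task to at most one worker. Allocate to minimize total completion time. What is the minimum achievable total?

Minimum total: 206 min

Optimal: Jensen→Task T4 (52 min), Leclerc→Task T7 (33 min), Petrov→Task T6 (22 min), Rivera→Task T1 (36 min), Varga→Task T5 (45 min), Lindqvist→Task T2 (18 min) — total 52+33+22+36+45+18 = 206 min.
Row-greedy (each worker in turn takes its cheapest remaining task) gives 244 min, worse by 38.
Swapping Varga↔Petrov (Varga→Task T6 20 min, Petrov→Task T5 78 min) adds 31.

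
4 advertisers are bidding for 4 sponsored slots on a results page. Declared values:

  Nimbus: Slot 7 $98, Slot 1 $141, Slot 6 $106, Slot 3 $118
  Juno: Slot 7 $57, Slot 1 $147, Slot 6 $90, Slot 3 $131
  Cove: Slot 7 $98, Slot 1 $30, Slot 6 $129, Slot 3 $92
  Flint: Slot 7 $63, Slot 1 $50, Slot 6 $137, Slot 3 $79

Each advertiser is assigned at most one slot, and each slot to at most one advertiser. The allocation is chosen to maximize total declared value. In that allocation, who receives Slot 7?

Optimal: Nimbus→Slot 1 ($141), Juno→Slot 3 ($131), Cove→Slot 7 ($98), Flint→Slot 6 ($137) — total 141+131+98+137 = $507.
Max-entry greedy (repeatedly take the single best remaining cell) gives $500, worse by 7.
Swapping Cove↔Flint (Cove→Slot 6 $129, Flint→Slot 7 $63) loses 43.
Cove's own top slot is Slot 6 ($129), but forcing Cove→Slot 6 and reassigning the rest optimally gives only $464 — worse by 43.

Cove receives Slot 7.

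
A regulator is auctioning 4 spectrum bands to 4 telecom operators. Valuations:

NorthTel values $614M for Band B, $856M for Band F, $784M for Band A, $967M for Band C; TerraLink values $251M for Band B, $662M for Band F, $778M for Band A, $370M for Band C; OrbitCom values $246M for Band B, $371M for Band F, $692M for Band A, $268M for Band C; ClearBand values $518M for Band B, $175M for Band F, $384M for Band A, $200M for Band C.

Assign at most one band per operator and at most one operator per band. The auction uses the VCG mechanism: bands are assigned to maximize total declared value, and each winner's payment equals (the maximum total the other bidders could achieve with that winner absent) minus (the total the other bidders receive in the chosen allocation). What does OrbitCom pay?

OrbitCom pays $116M.

Efficient allocation: NorthTel→Band C ($967M), TerraLink→Band F ($662M), OrbitCom→Band A ($692M), ClearBand→Band B ($518M); total welfare W = $2839M.
OrbitCom receives Band A at value $692M, so the others get W − 692 = $2147M.
Without OrbitCom: best allocation of the remaining 3 bidders over all 4 bands is NorthTel→Band C ($967M), TerraLink→Band A ($778M), ClearBand→Band B ($518M), total $2263M.
VCG payment = (others' best without OrbitCom) − (others' welfare with OrbitCom) = 2263 − 2147 = $116M.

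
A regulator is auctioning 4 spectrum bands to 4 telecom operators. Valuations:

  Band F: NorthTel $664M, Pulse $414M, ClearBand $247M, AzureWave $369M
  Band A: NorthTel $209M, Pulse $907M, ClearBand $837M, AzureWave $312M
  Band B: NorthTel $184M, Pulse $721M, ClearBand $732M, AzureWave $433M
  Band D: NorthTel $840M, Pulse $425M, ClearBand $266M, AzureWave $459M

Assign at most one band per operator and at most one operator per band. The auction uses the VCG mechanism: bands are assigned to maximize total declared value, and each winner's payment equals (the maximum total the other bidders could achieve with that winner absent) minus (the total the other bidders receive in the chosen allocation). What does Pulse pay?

Pulse pays $169M.

Efficient allocation: NorthTel→Band D ($840M), Pulse→Band A ($907M), ClearBand→Band B ($732M), AzureWave→Band F ($369M); total welfare W = $2848M.
Pulse receives Band A at value $907M, so the others get W − 907 = $1941M.
Without Pulse: best allocation of the remaining 3 bidders over all 4 bands is NorthTel→Band D ($840M), ClearBand→Band A ($837M), AzureWave→Band B ($433M), total $2110M.
VCG payment = (others' best without Pulse) − (others' welfare with Pulse) = 2110 − 1941 = $169M.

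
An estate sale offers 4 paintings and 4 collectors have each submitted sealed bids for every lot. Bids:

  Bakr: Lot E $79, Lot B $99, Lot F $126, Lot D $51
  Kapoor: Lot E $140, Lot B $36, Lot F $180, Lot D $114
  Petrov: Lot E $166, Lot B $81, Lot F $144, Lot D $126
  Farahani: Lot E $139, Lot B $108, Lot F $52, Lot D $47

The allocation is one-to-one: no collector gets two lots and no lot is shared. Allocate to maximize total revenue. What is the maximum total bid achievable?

Max total: $544

Optimal: Bakr→Lot B ($99), Kapoor→Lot F ($180), Petrov→Lot D ($126), Farahani→Lot E ($139) — total 99+180+126+139 = $544.
Max-entry greedy (repeatedly take the single best remaining cell) gives $505, worse by 39.
Next-best assignment: Bakr→Lot F, Kapoor→Lot D, Petrov→Lot E, Farahani→Lot B = $514.
Swapping Farahani↔Petrov (Farahani→Lot D $47, Petrov→Lot E $166) loses 52.
Checked against all permutations: $544 is optimal.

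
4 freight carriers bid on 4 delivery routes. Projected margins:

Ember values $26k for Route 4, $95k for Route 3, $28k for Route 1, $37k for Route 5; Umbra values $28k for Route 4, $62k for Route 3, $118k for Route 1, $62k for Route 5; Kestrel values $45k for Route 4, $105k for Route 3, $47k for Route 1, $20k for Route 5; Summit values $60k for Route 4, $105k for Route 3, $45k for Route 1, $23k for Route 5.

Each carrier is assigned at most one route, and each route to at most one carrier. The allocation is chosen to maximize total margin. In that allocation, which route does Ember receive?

Optimal: Ember→Route 5 ($37k), Umbra→Route 1 ($118k), Kestrel→Route 3 ($105k), Summit→Route 4 ($60k) — total 37+118+105+60 = $320k.
Next-best assignment: Ember→Route 5, Umbra→Route 1, Kestrel→Route 4, Summit→Route 3 = $305k.
Checked against all permutations: $320k is optimal.
Ember's own top route is Route 3 ($95k), but forcing Ember→Route 3 and reassigning the rest optimally gives only $293k — worse by 27.

Ember receives Route 5.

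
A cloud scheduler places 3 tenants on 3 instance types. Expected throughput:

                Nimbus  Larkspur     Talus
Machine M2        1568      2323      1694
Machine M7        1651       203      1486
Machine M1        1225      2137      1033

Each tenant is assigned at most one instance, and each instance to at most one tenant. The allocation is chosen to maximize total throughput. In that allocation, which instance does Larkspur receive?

Larkspur receives Machine M1.

Optimal: Nimbus→Machine M7 (1651 ops/s), Larkspur→Machine M1 (2137 ops/s), Talus→Machine M2 (1694 ops/s) — total 1651+2137+1694 = 5482 ops/s.
Row-greedy (each tenant in turn takes its best remaining instance) gives 5007 ops/s, worse by 475.
No other one-to-one assignment exceeds 5482 ops/s.
Larkspur's own top instance is Machine M2 (2323 ops/s), but forcing Larkspur→Machine M2 and reassigning the rest optimally gives only 5034 ops/s — worse by 448.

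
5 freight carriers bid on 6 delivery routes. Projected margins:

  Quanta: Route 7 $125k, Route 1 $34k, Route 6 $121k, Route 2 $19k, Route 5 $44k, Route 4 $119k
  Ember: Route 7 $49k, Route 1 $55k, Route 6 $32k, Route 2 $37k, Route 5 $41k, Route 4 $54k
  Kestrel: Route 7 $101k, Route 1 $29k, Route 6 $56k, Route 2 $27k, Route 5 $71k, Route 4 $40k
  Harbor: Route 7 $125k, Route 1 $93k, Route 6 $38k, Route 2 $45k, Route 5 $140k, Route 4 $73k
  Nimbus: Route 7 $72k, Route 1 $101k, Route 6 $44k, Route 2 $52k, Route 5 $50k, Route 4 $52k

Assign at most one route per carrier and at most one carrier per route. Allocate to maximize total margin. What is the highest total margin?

Max total: $517k

Optimal: Quanta→Route 6 ($121k), Ember→Route 4 ($54k), Kestrel→Route 7 ($101k), Harbor→Route 5 ($140k), Nimbus→Route 1 ($101k) — total 121+54+101+140+101 = $517k.
Row-greedy (each carrier in turn takes its best remaining route) gives $376k, worse by 141.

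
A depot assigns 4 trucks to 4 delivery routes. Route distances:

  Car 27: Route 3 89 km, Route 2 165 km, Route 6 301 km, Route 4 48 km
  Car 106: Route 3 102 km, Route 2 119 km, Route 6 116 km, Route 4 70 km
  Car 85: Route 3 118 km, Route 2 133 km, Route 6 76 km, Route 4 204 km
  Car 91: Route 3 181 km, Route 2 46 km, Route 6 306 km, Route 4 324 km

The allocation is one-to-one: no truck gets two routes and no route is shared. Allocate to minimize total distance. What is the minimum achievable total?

Optimal: Car 27→Route 4 (48 km), Car 106→Route 3 (102 km), Car 85→Route 6 (76 km), Car 91→Route 2 (46 km) — total 48+102+76+46 = 272 km.
Column-greedy (each route in turn goes to its cheapest remaining truck) gives 281 km, worse by 9.
Every other assignment is strictly worse.

Minimum total: 272 km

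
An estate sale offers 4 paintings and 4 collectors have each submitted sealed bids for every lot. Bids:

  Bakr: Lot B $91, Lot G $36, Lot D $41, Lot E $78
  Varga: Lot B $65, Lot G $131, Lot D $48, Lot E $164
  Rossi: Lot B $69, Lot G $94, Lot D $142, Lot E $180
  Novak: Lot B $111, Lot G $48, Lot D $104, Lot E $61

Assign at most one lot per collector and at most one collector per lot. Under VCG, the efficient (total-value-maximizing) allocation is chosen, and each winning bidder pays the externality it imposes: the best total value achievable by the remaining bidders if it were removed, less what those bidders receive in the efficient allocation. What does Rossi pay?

Rossi pays $33.

Efficient allocation: Bakr→Lot B ($91), Varga→Lot G ($131), Rossi→Lot E ($180), Novak→Lot D ($104); total welfare W = $506.
Rossi receives Lot E at value $180, so the others get W − 180 = $326.
Without Rossi: best allocation of the remaining 3 bidders over all 4 lots is Bakr→Lot B ($91), Varga→Lot E ($164), Novak→Lot D ($104), total $359.
VCG payment = (others' best without Rossi) − (others' welfare with Rossi) = 359 − 326 = $33.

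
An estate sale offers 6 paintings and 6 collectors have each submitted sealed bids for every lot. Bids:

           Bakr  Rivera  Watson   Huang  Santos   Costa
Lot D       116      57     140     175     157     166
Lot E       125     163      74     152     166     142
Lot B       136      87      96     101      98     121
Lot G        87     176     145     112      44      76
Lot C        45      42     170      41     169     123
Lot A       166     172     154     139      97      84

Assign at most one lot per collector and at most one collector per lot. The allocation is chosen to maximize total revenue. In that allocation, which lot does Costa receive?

Optimal: Bakr→Lot A ($166), Rivera→Lot G ($176), Watson→Lot C ($170), Huang→Lot D ($175), Santos→Lot E ($166), Costa→Lot B ($121) — total 166+176+170+175+166+121 = $974.
Column-greedy (each lot in turn goes to its best remaining collector) gives $907, worse by 67.
Swapping Bakr↔Rivera (Bakr→Lot G $87, Rivera→Lot A $172) loses 83.
Every other assignment is strictly worse.
Costa's own top lot is Lot D ($166), but forcing Costa→Lot D and reassigning the rest optimally gives only $953 — worse by 21.

Costa receives Lot B.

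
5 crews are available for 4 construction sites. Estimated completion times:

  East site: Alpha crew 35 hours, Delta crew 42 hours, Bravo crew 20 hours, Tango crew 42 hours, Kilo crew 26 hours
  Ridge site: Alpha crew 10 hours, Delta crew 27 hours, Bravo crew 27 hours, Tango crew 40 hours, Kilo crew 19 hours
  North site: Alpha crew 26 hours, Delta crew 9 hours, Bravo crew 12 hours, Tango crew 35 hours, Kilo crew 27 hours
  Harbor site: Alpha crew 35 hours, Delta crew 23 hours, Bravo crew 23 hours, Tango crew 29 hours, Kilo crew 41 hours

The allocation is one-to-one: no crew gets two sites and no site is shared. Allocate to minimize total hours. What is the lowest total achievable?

Optimal: Bravo crew→East site (20 hours), Alpha crew→Ridge site (10 hours), Delta crew→North site (9 hours), Tango crew→Harbor site (29 hours) — total 20+10+9+29 = 68 hours.
No other one-to-one assignment undercuts 68 hours.

Min total: 68 hours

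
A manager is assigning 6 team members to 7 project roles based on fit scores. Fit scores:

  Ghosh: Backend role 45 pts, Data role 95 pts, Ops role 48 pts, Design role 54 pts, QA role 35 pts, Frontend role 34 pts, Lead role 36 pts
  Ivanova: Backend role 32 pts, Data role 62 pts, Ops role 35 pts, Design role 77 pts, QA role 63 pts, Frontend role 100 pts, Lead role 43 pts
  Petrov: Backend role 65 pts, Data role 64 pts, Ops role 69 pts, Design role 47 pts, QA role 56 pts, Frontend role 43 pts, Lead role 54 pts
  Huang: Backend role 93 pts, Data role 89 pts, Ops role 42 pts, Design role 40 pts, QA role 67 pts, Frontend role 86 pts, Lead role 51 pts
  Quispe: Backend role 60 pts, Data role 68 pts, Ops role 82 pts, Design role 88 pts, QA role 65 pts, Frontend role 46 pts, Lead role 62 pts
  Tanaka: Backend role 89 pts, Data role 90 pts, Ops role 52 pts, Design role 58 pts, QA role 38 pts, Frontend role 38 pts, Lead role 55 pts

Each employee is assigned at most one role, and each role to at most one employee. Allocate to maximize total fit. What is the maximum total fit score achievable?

Optimal: Ghosh→Data role (95 pts), Ivanova→Frontend role (100 pts), Petrov→Ops role (69 pts), Huang→QA role (67 pts), Quispe→Design role (88 pts), Tanaka→Backend role (89 pts) — total 95+100+69+67+88+89 = 508 pts.
Swapping Ivanova↔Huang (Ivanova→QA role 63 pts, Huang→Frontend role 86 pts) loses 18.
Checked against all permutations: 508 pts is optimal.

Maximum total: 508 pts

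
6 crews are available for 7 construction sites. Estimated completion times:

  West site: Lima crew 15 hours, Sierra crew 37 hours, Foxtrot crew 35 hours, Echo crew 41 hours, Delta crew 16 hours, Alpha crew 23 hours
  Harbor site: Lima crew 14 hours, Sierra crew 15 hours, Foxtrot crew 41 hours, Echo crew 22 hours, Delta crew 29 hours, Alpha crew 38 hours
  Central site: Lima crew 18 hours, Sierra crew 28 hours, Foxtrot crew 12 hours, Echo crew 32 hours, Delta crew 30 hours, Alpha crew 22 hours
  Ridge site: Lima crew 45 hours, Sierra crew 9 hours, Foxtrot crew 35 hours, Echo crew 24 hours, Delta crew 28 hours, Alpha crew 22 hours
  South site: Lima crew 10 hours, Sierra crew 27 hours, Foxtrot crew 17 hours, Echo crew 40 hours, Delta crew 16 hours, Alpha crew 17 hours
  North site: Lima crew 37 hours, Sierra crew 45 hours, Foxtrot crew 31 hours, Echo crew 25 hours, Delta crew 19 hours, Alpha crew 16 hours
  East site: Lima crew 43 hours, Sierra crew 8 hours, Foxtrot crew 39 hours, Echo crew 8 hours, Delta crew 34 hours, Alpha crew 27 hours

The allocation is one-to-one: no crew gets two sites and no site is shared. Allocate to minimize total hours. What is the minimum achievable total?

Optimal: Lima crew→South site (10 hours), Sierra crew→Ridge site (9 hours), Foxtrot crew→Central site (12 hours), Echo crew→East site (8 hours), Delta crew→West site (16 hours), Alpha crew→North site (16 hours) — total 10+9+12+8+16+16 = 71 hours.
Column-greedy (each site in turn goes to its cheapest remaining crew) gives 105 hours, worse by 34.

Minimum total: 71 hours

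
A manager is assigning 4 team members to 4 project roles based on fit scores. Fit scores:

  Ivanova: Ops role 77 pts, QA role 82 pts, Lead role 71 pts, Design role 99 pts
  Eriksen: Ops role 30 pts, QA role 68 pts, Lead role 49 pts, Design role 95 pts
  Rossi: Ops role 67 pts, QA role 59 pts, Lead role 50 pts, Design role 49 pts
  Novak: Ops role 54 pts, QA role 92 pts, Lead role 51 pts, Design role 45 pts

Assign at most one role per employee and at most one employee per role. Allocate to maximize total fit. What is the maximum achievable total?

Maximum total: 325 pts

Optimal: Ivanova→Lead role (71 pts), Eriksen→Design role (95 pts), Rossi→Ops role (67 pts), Novak→QA role (92 pts) — total 71+95+67+92 = 325 pts.
Max-entry greedy (repeatedly take the single best remaining cell) gives 307 pts, worse by 18.
Swapping Novak↔Ivanova (Novak→Lead role 51 pts, Ivanova→QA role 82 pts) loses 30.
Checked against all permutations: 325 pts is optimal.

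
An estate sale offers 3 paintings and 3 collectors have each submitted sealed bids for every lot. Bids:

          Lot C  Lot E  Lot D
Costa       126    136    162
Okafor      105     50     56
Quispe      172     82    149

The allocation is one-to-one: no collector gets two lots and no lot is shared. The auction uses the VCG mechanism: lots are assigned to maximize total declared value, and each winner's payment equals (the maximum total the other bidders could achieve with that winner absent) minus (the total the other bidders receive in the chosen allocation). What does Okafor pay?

Okafor pays $49.

Efficient allocation: Costa→Lot E ($136), Okafor→Lot C ($105), Quispe→Lot D ($149); total welfare W = $390.
Okafor receives Lot C at value $105, so the others get W − 105 = $285.
Without Okafor: best allocation of the remaining 2 bidders over all 3 lots is Costa→Lot D ($162), Quispe→Lot C ($172), total $334.
VCG payment = (others' best without Okafor) − (others' welfare with Okafor) = 334 − 285 = $49.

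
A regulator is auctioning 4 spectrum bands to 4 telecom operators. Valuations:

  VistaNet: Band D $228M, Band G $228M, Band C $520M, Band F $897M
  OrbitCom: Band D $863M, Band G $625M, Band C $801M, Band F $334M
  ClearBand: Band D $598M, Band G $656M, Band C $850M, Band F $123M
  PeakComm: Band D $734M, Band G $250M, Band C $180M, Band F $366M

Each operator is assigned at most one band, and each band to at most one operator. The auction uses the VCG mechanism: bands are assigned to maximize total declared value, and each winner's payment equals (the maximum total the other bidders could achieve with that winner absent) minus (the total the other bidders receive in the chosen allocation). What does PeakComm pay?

PeakComm pays $238M.

Efficient allocation: VistaNet→Band F ($897M), OrbitCom→Band G ($625M), ClearBand→Band C ($850M), PeakComm→Band D ($734M); total welfare W = $3106M.
PeakComm receives Band D at value $734M, so the others get W − 734 = $2372M.
Without PeakComm: best allocation of the remaining 3 bidders over all 4 bands is VistaNet→Band F ($897M), OrbitCom→Band D ($863M), ClearBand→Band C ($850M), total $2610M.
VCG payment = (others' best without PeakComm) − (others' welfare with PeakComm) = 2610 − 2372 = $238M.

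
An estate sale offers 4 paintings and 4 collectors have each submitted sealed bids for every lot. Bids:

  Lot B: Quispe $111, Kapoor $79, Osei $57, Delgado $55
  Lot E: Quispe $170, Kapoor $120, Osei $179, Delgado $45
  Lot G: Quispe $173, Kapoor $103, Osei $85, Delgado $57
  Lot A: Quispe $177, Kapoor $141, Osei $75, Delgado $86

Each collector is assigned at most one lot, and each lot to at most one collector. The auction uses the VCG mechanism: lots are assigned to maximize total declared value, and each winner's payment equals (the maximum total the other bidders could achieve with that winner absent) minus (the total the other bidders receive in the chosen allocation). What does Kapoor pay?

Efficient allocation: Quispe→Lot G ($173), Kapoor→Lot A ($141), Osei→Lot E ($179), Delgado→Lot B ($55); total welfare W = $548.
Kapoor receives Lot A at value $141, so the others get W − 141 = $407.
Without Kapoor: best allocation of the remaining 3 bidders over all 4 lots is Quispe→Lot G ($173), Osei→Lot E ($179), Delgado→Lot A ($86), total $438.
VCG payment = (others' best without Kapoor) − (others' welfare with Kapoor) = 438 − 407 = $31.

Kapoor pays $31.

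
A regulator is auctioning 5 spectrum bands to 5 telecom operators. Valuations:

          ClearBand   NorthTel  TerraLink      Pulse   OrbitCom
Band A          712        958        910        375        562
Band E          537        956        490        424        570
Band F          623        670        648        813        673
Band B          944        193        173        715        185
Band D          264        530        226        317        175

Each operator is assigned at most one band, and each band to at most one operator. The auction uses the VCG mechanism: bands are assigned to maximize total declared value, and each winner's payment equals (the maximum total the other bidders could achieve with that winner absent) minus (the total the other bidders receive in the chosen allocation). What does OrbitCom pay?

Efficient allocation: ClearBand→Band B ($944M), NorthTel→Band E ($956M), TerraLink→Band A ($910M), Pulse→Band D ($317M), OrbitCom→Band F ($673M); total welfare W = $3800M.
OrbitCom receives Band F at value $673M, so the others get W − 673 = $3127M.
Without OrbitCom: best allocation of the remaining 4 bidders over all 5 bands is ClearBand→Band B ($944M), NorthTel→Band E ($956M), TerraLink→Band A ($910M), Pulse→Band F ($813M), total $3623M.
VCG payment = (others' best without OrbitCom) − (others' welfare with OrbitCom) = 3623 − 3127 = $496M.

OrbitCom pays $496M.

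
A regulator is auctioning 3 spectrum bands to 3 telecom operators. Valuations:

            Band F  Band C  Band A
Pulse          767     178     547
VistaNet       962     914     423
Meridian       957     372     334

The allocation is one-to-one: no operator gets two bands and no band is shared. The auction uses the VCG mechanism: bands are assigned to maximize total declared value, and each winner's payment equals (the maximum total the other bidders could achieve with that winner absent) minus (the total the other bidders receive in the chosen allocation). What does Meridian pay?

Efficient allocation: Pulse→Band A ($547M), VistaNet→Band C ($914M), Meridian→Band F ($957M); total welfare W = $2418M.
Meridian receives Band F at value $957M, so the others get W − 957 = $1461M.
Without Meridian: best allocation of the remaining 2 bidders over all 3 bands is Pulse→Band F ($767M), VistaNet→Band C ($914M), total $1681M.
VCG payment = (others' best without Meridian) − (others' welfare with Meridian) = 1681 − 1461 = $220M.

Meridian pays $220M.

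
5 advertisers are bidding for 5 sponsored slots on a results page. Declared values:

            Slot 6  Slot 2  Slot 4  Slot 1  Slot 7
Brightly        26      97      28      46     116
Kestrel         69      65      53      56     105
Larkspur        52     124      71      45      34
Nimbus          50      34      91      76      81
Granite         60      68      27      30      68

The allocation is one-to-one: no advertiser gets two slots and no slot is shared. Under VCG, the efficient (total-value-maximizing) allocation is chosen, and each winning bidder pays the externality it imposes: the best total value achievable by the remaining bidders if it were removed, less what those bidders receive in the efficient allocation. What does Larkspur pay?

Larkspur pays $30.

Efficient allocation: Brightly→Slot 7 ($116), Kestrel→Slot 1 ($56), Larkspur→Slot 2 ($124), Nimbus→Slot 4 ($91), Granite→Slot 6 ($60); total welfare W = $447.
Larkspur receives Slot 2 at value $124, so the others get W − 124 = $323.
Without Larkspur: best allocation of the remaining 4 bidders over all 5 slots is Brightly→Slot 2 ($97), Kestrel→Slot 7 ($105), Nimbus→Slot 4 ($91), Granite→Slot 6 ($60), total $353.
VCG payment = (others' best without Larkspur) − (others' welfare with Larkspur) = 353 − 323 = $30.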